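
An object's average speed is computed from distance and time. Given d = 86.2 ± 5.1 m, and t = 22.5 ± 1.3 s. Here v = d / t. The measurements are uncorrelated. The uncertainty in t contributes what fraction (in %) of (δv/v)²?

(δv/v)² = (1·δd/d)² + (-1·δt/t)²
  d term: (1×0.0592)² = 0.00350
  t term: (-1×0.0578)² = 0.00334
Total = 0.00684. Share from t = 0.00334/0.00684 = 0.488.

48.8%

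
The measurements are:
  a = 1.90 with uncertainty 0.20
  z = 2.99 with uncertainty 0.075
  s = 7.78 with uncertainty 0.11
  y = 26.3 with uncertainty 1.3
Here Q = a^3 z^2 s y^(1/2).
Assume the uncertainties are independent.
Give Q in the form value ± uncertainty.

For a monomial Q ∝ a^3, z^2, s, y^(1/2), fractional errors add in quadrature:
  (3·δa/a)² = (3×0.105)² = 0.0997;  (2·δz/z)² = (2×0.0251)² = 0.00252;  (1·δs/s)² = (1×0.0141)² = 0.000200;  (½·δy/y)² = (0.5×0.0494)² = 0.000611
δQ/Q = √(0.103) = 0.321
Q = 2450, so δQ = 0.321 × 2450 = 785.

2450 ± 785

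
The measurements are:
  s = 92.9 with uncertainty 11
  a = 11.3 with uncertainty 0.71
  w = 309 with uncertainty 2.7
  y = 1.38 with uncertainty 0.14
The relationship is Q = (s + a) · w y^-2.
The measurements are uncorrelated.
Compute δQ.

Let u = s + a = 104. δu = √(δs² + δa²) = √(121 + 0.504) = 11.0, so δu/u = 0.106.
Q is then a monomial in u, w, y:
δQ/Q = √((δu/u)² + (1·δw/w)² + (-2·δy/y)²) = √(0.0112 + 7.64e-05 + 0.0412) = 0.229
Q = 16900, so δQ = 0.229 × 16900 = 3870.

3870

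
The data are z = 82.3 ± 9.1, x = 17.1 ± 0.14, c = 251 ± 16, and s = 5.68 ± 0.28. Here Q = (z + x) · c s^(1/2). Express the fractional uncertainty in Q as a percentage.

Let u = z + x = 99.4. δu = √(δz² + δx²) = √(82.8 + 0.0196) = 9.10, so δu/u = 0.0916.
Q is then a monomial in u, c, s:
δQ/Q = √((δu/u)² + (1·δc/c)² + (½·δs/s)²) = √(0.00838 + 0.00406 + 0.000608) = 0.114

11.4%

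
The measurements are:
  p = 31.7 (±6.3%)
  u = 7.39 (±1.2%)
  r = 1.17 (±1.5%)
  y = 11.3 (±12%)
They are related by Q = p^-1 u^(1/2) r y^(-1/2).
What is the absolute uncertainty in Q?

Relative error in a monomial: (δQ/Q)² = Σ (nᵢ · δxᵢ/xᵢ)².
  (-1·δp/p)² = (-1×0.0630)² = 0.00397;  (½·δu/u)² = (0.5×0.0120)² = 3.6e-05;  (1·δr/r)² = (1×0.0150)² = 0.000225;  (−½·δy/y)² = (-0.5×0.120)² = 0.00360
δQ/Q = √(0.00783) = 0.0885
Q = 0.0298, so δQ = 0.0885 × 0.0298 = 0.00264.

0.00264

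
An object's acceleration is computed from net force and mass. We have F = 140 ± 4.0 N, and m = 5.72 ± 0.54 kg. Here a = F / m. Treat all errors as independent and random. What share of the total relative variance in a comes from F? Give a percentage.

8.39%

(δa/a)² = (1·δF/F)² + (-1·δm/m)²
  F term: (1×0.0286)² = 0.000816
  m term: (-1×0.0944)² = 0.00891
Total = 0.00973. Share from F = 0.000816/0.00973 = 0.0839.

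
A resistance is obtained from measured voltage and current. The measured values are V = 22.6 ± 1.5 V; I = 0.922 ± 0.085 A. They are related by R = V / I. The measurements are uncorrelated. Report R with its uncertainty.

Each factor contributes (exponent × relative error)² to (δR/R)²:
  (1·δV/V)² = (1×0.0664)² = 0.00441;  (-1·δI/I)² = (-1×0.0922)² = 0.00850
δR/R = √(0.0129) = 0.114
R = 24.5 Ω, so δR = 0.114 × 24.5 = 2.78 Ω.

24.5 ± 2.78 Ω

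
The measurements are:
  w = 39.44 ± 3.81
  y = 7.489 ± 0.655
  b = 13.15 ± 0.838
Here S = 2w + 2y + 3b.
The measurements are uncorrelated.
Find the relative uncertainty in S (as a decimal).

For a sum/difference, combine absolute errors in quadrature:
  (2·δw)² = 58.1;  (2·δy)² = 1.72;  (3·δb)² = 6.32
δS = √(66.1) = 8.13
S = 133.3, so δS/S = 8.13/133.3 = 0.0610.

0.0610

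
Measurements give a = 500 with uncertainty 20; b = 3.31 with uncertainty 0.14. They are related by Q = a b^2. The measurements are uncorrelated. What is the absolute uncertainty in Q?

513

Relative error in a monomial: (δQ/Q)² = Σ (nᵢ · δxᵢ/xᵢ)².
  (1·δa/a)² = (1×0.0400)² = 0.00160;  (2·δb/b)² = (2×0.0423)² = 0.00716
δQ/Q = √(0.00876) = 0.0936
Q = 5480, so δQ = 0.0936 × 5480 = 513.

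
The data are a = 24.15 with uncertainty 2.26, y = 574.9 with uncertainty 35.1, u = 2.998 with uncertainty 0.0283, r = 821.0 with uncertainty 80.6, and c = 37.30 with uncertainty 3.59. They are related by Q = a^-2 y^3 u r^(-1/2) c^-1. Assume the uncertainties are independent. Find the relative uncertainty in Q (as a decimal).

0.283

Relative error in a monomial: (δQ/Q)² = Σ (nᵢ · δxᵢ/xᵢ)².
  (-2·δa/a)² = (-2×0.0936)² = 0.0350;  (3·δy/y)² = (3×0.0611)² = 0.0335;  (1·δu/u)² = (1×0.00944)² = 8.91e-05;  (−½·δr/r)² = (-0.5×0.0982)² = 0.00241;  (-1·δc/c)² = (-1×0.0962)² = 0.00926
δQ/Q = √(0.0803) = 0.283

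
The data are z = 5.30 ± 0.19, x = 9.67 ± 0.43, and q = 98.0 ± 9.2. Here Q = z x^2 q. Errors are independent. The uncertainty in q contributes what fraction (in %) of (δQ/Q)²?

(δQ/Q)² = (1·δz/z)² + (2·δx/x)² + (1·δq/q)²
  z term: (1×0.0358)² = 0.00129
  x term: (2×0.0445)² = 0.00791
  q term: (1×0.0939)² = 0.00881
Total = 0.0180. Share from q = 0.00881/0.0180 = 0.489.

48.9%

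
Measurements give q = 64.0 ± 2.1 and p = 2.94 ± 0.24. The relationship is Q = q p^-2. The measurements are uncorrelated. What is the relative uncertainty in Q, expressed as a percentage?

Relative error in a monomial: (δQ/Q)² = Σ (nᵢ · δxᵢ/xᵢ)².
  (1·δq/q)² = (1×0.0328)² = 0.00108;  (-2·δp/p)² = (-2×0.0816)² = 0.0267
δQ/Q = √(0.0277) = 0.167

16.7%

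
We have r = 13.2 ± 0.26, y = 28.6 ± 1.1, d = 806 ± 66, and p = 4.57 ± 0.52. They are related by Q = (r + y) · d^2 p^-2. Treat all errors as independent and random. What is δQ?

Let u = r + y = 41.8. δu = √(δr² + δy²) = √(0.0676 + 1.21) = 1.13, so δu/u = 0.0270.
Q is then a monomial in u, d, p:
δQ/Q = √((δu/u)² + (2·δd/d)² + (-2·δp/p)²) = √(0.000731 + 0.0268 + 0.0518) = 0.282
Q = 1.3e+06, so δQ = 0.282 × 1.3e+06 = 3.66e+05.

3.66e+05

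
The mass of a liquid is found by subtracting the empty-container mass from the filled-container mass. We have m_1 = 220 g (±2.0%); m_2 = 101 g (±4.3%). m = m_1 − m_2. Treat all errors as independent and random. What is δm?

6.18 g

Each term contributes (cᵢ δxᵢ)² to (δm)²:
  (δm_1)² = 19.4;  (δm_2)² = 18.9
δm = √(38.2) = 6.18 g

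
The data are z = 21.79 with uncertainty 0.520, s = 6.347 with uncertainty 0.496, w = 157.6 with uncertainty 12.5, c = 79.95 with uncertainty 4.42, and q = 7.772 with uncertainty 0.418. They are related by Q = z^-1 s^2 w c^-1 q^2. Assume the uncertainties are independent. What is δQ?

47.2

For a monomial Q ∝ z^-1, s^2, w, c^-1, q^2, fractional errors add in quadrature:
  (-1·δz/z)² = (-1×0.0239)² = 0.000569;  (2·δs/s)² = (2×0.0781)² = 0.0244;  (1·δw/w)² = (1×0.0793)² = 0.00629;  (-1·δc/c)² = (-1×0.0553)² = 0.00306;  (2·δq/q)² = (2×0.0538)² = 0.0116
δQ/Q = √(0.0459) = 0.214
Q = 220.1, so δQ = 0.214 × 220.1 = 47.2.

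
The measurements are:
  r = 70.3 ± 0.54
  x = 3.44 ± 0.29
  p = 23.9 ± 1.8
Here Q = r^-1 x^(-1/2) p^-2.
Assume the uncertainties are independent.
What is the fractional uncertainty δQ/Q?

Q is a product of powers, so relative uncertainties combine in quadrature:
  (-1·δr/r)² = (-1×0.00768)² = 5.9e-05;  (−½·δx/x)² = (-0.5×0.0843)² = 0.00178;  (-2·δp/p)² = (-2×0.0753)² = 0.0227
δQ/Q = √(0.0245) = 0.157

0.157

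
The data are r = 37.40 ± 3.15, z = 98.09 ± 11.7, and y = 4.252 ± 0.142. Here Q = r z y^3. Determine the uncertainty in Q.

For a monomial Q ∝ r, z, y^3, fractional errors add in quadrature:
  (1·δr/r)² = (1×0.0842)² = 0.00709;  (1·δz/z)² = (1×0.119)² = 0.0142;  (3·δy/y)² = (3×0.0334)² = 0.0100
δQ/Q = √(0.0314) = 0.177
Q = 282000, so δQ = 0.177 × 282000 = 49900.

49900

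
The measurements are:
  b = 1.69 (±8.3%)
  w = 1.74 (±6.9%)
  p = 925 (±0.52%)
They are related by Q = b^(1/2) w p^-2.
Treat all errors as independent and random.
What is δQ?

Each factor contributes (exponent × relative error)² to (δQ/Q)²:
  (½·δb/b)² = (0.5×0.0830)² = 0.00172;  (1·δw/w)² = (1×0.0690)² = 0.00476;  (-2·δp/p)² = (-2×0.00520)² = 0.000108
δQ/Q = √(0.00659) = 0.0812
Q = 2.64e-06, so δQ = 0.0812 × 2.64e-06 = 2.15e-07.

2.15e-07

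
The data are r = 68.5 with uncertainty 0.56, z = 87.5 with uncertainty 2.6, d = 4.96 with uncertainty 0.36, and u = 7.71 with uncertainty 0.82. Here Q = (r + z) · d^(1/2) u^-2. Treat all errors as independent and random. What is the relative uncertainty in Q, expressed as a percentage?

21.6%

Let w = r + z = 156. δw = √(δr² + δz²) = √(0.314 + 6.76) = 2.66, so δw/w = 0.0170.
Q is then a monomial in w, d, u:
δQ/Q = √((δw/w)² + (½·δd/d)² + (-2·δu/u)²) = √(0.000291 + 0.00132 + 0.0452) = 0.216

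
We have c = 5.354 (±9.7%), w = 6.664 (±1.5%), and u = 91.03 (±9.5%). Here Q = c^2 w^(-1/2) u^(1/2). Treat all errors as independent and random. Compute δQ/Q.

Relative error in a monomial: (δQ/Q)² = Σ (nᵢ · δxᵢ/xᵢ)².
  (2·δc/c)² = (2×0.0970)² = 0.0376;  (−½·δw/w)² = (-0.5×0.0150)² = 5.62e-05;  (½·δu/u)² = (0.5×0.0950)² = 0.00226
δQ/Q = √(0.0399) = 0.200

0.200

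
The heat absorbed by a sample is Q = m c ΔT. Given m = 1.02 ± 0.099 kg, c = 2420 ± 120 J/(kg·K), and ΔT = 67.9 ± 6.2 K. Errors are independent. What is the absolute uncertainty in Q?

Products/powers → add relative errors in quadrature, weighted by exponent:
  (1·δm/m)² = (1×0.0971)² = 0.00942;  (1·δc/c)² = (1×0.0496)² = 0.00246;  (1·δΔT/ΔT)² = (1×0.0913)² = 0.00834
δQ/Q = √(0.0202) = 0.142
Q = 1.68e+05 J, so δQ = 0.142 × 1.68e+05 = 23800 J.

23800 J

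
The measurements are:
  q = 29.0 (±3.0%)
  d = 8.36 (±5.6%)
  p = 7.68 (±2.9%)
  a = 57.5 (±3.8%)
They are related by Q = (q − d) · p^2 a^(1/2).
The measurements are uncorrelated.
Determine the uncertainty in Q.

716

Let u = q − d = 20.6. δu = √(δq² + δd²) = √(0.757 + 0.219) = 0.988, so δu/u = 0.0479.
Q is then a monomial in u, p, a:
δQ/Q = √((δu/u)² + (2·δp/p)² + (½·δa/a)²) = √(0.00229 + 0.00336 + 0.000361) = 0.0776
Q = 9230, so δQ = 0.0776 × 9230 = 716.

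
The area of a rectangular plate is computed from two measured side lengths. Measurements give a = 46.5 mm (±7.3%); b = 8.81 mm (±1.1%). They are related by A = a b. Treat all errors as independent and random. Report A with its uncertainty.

For a monomial A ∝ a, b, fractional errors add in quadrature:
  (1·δa/a)² = (1×0.0730)² = 0.00533;  (1·δb/b)² = (1×0.0110)² = 0.000121
δA/A = √(0.00545) = 0.0738
A = 410 mm^2, so δA = 0.0738 × 410 = 30.2 mm^2.

410 ± 30.2 mm^2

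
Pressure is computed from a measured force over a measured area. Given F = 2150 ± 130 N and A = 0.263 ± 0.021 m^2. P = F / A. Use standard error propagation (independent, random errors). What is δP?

P is a product of powers, so relative uncertainties combine in quadrature:
  (1·δF/F)² = (1×0.0605)² = 0.00366;  (-1·δA/A)² = (-1×0.0798)² = 0.00638
δP/P = √(0.0100) = 0.100
P = 8170 Pa, so δP = 0.100 × 8170 = 819 Pa.

819 Pa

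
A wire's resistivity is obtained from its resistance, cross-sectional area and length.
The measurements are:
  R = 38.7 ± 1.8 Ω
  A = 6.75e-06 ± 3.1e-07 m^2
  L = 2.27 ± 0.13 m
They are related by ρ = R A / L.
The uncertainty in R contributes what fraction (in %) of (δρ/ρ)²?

(δρ/ρ)² = (1·δR/R)² + (1·δA/A)² + (-1·δL/L)²
  R term: (1×0.0465)² = 0.00216
  A term: (1×0.0459)² = 0.00211
  L term: (-1×0.0573)² = 0.00328
Total = 0.00755. Share from R = 0.00216/0.00755 = 0.286.

28.6%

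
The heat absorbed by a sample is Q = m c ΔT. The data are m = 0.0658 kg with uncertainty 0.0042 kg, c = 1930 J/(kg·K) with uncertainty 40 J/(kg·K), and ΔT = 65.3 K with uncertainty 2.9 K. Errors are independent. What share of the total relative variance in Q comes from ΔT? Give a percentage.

30.5%

(δQ/Q)² = (1·δm/m)² + (1·δc/c)² + (1·δΔT/ΔT)²
  m term: (1×0.0638)² = 0.00407
  c term: (1×0.0207)² = 0.000430
  ΔT term: (1×0.0444)² = 0.00197
Total = 0.00648. Share from ΔT = 0.00197/0.00648 = 0.305.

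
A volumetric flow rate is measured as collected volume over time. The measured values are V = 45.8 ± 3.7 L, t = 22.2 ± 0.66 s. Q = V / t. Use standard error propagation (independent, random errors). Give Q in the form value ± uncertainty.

For a monomial Q ∝ V, t^-1, fractional errors add in quadrature:
  (1·δV/V)² = (1×0.0808)² = 0.00653;  (-1·δt/t)² = (-1×0.0297)² = 0.000884
δQ/Q = √(0.00741) = 0.0861
Q = 2.06 L/s, so δQ = 0.0861 × 2.06 = 0.178 L/s.

2.06 ± 0.178 L/s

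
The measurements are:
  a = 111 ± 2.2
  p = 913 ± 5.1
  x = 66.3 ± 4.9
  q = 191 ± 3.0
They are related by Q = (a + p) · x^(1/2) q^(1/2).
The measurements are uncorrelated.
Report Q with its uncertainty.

(1.15 ± 0.0440) × 10^5

Let u = a + p = 1020. δu = √(δa² + δp²) = √(4.84 + 26.0) = 5.55, so δu/u = 0.00542.
Q is then a monomial in u, x, q:
δQ/Q = √((δu/u)² + (½·δx/x)² + (½·δq/q)²) = √(2.94e-05 + 0.00137 + 6.17e-05) = 0.0382
Q = 1.15e+05, so δQ = 0.0382 × 1.15e+05 = 4400.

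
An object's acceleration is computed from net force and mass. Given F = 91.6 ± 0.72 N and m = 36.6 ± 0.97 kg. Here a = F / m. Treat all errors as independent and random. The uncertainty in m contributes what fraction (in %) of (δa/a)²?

91.9%

(δa/a)² = (1·δF/F)² + (-1·δm/m)²
  F term: (1×0.00786)² = 6.18e-05
  m term: (-1×0.0265)² = 0.000702
Total = 0.000764. Share from m = 0.000702/0.000764 = 0.919.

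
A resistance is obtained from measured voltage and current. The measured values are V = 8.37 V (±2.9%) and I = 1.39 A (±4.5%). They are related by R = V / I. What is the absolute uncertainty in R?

For a monomial R ∝ V, I^-1, fractional errors add in quadrature:
  (1·δV/V)² = (1×0.0290)² = 0.000841;  (-1·δI/I)² = (-1×0.0450)² = 0.00202
δR/R = √(0.00287) = 0.0535
R = 6.02 Ω, so δR = 0.0535 × 6.02 = 0.322 Ω.

0.322 Ω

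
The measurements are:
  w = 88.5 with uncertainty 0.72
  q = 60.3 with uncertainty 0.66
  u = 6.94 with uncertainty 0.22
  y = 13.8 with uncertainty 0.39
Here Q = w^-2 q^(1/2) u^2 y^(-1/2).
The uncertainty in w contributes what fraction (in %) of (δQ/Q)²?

(δQ/Q)² = (-2·δw/w)² + (½·δq/q)² + (2·δu/u)² + (−½·δy/y)²
  w term: (-2×0.00814)² = 0.000265
  q term: (0.5×0.0109)² = 2.99e-05
  u term: (2×0.0317)² = 0.00402
  y term: (-0.5×0.0283)² = 0.000200
Total = 0.00451. Share from w = 0.000265/0.00451 = 0.0587.

5.87%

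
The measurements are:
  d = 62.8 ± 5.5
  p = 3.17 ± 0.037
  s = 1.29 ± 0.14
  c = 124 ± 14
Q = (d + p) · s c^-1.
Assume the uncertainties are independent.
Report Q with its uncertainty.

Let u = d + p = 66.0. δu = √(δd² + δp²) = √(30.2 + 0.00137) = 5.50, so δu/u = 0.0834.
Q is then a monomial in u, s, c:
δQ/Q = √((δu/u)² + (1·δs/s)² + (-1·δc/c)²) = √(0.00695 + 0.0118 + 0.0127) = 0.177
Q = 0.686, so δQ = 0.177 × 0.686 = 0.122.

0.686 ± 0.122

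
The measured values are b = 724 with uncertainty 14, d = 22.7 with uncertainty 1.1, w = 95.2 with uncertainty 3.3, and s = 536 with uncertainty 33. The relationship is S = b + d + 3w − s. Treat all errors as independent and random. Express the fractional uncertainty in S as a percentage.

7.50%

Sums and differences: (δS)² = Σ (cᵢ δxᵢ)².
  (δb)² = 196;  (δd)² = 1.21;  (3·δw)² = 98.0;  (δs)² = 1090
δS = √(1380) = 37.2
S = 496, so δS/S = 37.2/496 = 0.0750.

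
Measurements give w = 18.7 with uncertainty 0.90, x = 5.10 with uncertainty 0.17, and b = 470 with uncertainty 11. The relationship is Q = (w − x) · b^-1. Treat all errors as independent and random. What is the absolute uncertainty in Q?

0.00206

Let u = w − x = 13.6. δu = √(δw² + δx²) = √(0.810 + 0.0289) = 0.916, so δu/u = 0.0673.
Q is then a monomial in u, b:
δQ/Q = √((δu/u)² + (-1·δb/b)²) = √(0.00454 + 0.000548) = 0.0713
Q = 0.0289, so δQ = 0.0713 × 0.0289 = 0.00206.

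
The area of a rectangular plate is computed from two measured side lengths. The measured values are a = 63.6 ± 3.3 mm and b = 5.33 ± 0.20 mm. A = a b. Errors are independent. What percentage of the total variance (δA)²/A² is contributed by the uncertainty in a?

65.7%

(δA/A)² = (1·δa/a)² + (1·δb/b)²
  a term: (1×0.0519)² = 0.00269
  b term: (1×0.0375)² = 0.00141
Total = 0.00410. Share from a = 0.00269/0.00410 = 0.657.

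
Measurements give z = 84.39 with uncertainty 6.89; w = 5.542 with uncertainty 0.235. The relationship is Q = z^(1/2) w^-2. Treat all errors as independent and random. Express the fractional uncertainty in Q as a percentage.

9.41%

For a monomial Q ∝ z^(1/2), w^-2, fractional errors add in quadrature:
  (½·δz/z)² = (0.5×0.0816)² = 0.00167;  (-2·δw/w)² = (-2×0.0424)² = 0.00719
δQ/Q = √(0.00886) = 0.0941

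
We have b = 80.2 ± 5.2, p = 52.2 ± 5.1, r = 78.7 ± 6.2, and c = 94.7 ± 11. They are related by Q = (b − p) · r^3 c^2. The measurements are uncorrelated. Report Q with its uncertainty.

(1.22 ± 0.516) × 10^11

Let u = b − p = 28.0. δu = √(δb² + δp²) = √(27.0 + 26.0) = 7.28, so δu/u = 0.260.
Q is then a monomial in u, r, c:
δQ/Q = √((δu/u)² + (3·δr/r)² + (2·δc/c)²) = √(0.0677 + 0.0559 + 0.0540) = 0.421
Q = 1.22e+11, so δQ = 0.421 × 1.22e+11 = 5.16e+10.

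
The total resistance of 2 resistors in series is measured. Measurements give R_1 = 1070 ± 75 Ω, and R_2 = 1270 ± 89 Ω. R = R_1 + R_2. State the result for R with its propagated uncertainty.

Sums and differences: (δR)² = Σ (cᵢ δxᵢ)².
  (δR_1)² = 5620;  (δR_2)² = 7920
δR = √(13500) = 116 Ω
R = 2340 Ω.

2340 ± 116 Ω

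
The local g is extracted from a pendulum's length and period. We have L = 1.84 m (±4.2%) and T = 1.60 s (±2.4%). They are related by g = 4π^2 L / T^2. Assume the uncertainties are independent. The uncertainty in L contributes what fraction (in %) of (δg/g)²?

43.4%

(δg/g)² = (1·δL/L)² + (-2·δT/T)²
  L term: (1×0.0420)² = 0.00176
  T term: (-2×0.0240)² = 0.00230
Total = 0.00407. Share from L = 0.00176/0.00407 = 0.434.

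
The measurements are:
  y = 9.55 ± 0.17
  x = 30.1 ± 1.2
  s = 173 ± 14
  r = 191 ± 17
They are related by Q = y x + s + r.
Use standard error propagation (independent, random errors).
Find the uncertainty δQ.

Let p = y·x = 287. δp/p = √((1·δy/y)² + (1·δx/x)²) = √(0.000317 + 0.00159) = 0.0437, so δp = 12.6.
Q = p + s + r: δQ = √(δp² + δs² + δr²) = √(158 + 196 + 289) = 25.3

25.3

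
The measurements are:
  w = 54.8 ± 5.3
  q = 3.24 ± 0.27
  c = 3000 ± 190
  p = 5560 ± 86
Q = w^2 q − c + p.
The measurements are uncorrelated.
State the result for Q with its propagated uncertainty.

Let h = w^2·q = 9730. δh/h = √((2·δw/w)² + (1·δq/q)²) = √(0.0374 + 0.00694) = 0.211, so δh = 2050.
Q = h − c + p: δQ = √(δh² + δc² + δp²) = √(4.2e+06 + 36100 + 7400) = 2060
Q = 12300.

12300 ± 2060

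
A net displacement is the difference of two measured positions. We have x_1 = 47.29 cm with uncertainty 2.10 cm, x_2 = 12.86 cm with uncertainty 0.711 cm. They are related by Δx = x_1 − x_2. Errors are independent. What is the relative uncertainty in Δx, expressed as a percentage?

6.44%

For a sum/difference, combine absolute errors in quadrature:
  (δx_1)² = 4.41;  (δx_2)² = 0.506
δΔx = √(4.92) = 2.22 cm
Δx = 34.43 cm, so δΔx/Δx = 2.22/34.43 = 0.0644.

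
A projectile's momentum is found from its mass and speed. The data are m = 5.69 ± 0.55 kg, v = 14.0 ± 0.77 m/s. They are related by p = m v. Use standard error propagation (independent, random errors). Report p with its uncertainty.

Since p is a product/quotient, work with relative uncertainties:
  (1·δm/m)² = (1×0.0967)² = 0.00934;  (1·δv/v)² = (1×0.0550)² = 0.00302
δp/p = √(0.0124) = 0.111
p = 79.7 kg·m/s, so δp = 0.111 × 79.7 = 8.86 kg·m/s.

79.7 ± 8.86 kg·m/s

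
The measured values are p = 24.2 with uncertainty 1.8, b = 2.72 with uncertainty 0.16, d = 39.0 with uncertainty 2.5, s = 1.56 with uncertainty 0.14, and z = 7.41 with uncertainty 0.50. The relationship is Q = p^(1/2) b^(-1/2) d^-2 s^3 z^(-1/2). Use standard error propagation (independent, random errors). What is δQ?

0.000831

Q is a product of powers, so relative uncertainties combine in quadrature:
  (½·δp/p)² = (0.5×0.0744)² = 0.00138;  (−½·δb/b)² = (-0.5×0.0588)² = 0.000865;  (-2·δd/d)² = (-2×0.0641)² = 0.0164;  (3·δs/s)² = (3×0.0897)² = 0.0725;  (−½·δz/z)² = (-0.5×0.0675)² = 0.00114
δQ/Q = √(0.0923) = 0.304
Q = 0.00274, so δQ = 0.304 × 0.00274 = 0.000831.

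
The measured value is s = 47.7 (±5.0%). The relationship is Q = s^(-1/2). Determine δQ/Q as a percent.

2.50%

Each factor contributes (exponent × relative error)² to (δQ/Q)²:
  (−½·δs/s)² = (-0.5×0.0500)² = 0.000625
δQ/Q = √(0.000625) = 0.0250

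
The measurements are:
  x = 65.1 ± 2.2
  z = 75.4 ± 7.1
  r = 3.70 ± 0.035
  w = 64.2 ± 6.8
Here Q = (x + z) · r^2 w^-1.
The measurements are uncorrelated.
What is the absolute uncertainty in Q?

Let u = x + z = 140. δu = √(δx² + δz²) = √(4.84 + 50.4) = 7.43, so δu/u = 0.0529.
Q is then a monomial in u, r, w:
δQ/Q = √((δu/u)² + (2·δr/r)² + (-1·δw/w)²) = √(0.00280 + 0.000358 + 0.0112) = 0.120
Q = 30.0, so δQ = 0.120 × 30.0 = 3.59.

3.59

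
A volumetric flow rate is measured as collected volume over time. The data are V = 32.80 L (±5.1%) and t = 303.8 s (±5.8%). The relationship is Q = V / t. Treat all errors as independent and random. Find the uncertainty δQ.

0.00834 L/s

Each factor contributes (exponent × relative error)² to (δQ/Q)²:
  (1·δV/V)² = (1×0.0510)² = 0.00260;  (-1·δt/t)² = (-1×0.0580)² = 0.00336
δQ/Q = √(0.00596) = 0.0772
Q = 0.1080 L/s, so δQ = 0.0772 × 0.1080 = 0.00834 L/s.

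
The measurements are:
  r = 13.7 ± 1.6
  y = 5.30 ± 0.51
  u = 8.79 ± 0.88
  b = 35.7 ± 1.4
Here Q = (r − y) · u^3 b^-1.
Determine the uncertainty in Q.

Let w = r − y = 8.40. δw = √(δr² + δy²) = √(2.56 + 0.260) = 1.68, so δw/w = 0.200.
Q is then a monomial in w, u, b:
δQ/Q = √((δw/w)² + (3·δu/u)² + (-1·δb/b)²) = √(0.0400 + 0.0902 + 0.00154) = 0.363
Q = 160, so δQ = 0.363 × 160 = 58.0.

58.0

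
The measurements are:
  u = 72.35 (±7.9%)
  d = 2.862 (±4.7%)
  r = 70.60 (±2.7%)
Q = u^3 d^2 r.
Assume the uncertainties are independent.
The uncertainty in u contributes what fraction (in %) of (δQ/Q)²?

85.4%

(δQ/Q)² = (3·δu/u)² + (2·δd/d)² + (1·δr/r)²
  u term: (3×0.0790)² = 0.0562
  d term: (2×0.0470)² = 0.00884
  r term: (1×0.0270)² = 0.000729
Total = 0.0657. Share from u = 0.0562/0.0657 = 0.854.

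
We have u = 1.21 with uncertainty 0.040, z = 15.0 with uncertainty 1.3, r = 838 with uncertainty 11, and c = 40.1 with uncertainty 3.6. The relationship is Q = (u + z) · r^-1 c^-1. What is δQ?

Let w = u + z = 16.2. δw = √(δu² + δz²) = √(0.00160 + 1.69) = 1.30, so δw/w = 0.0802.
Q is then a monomial in w, r, c:
δQ/Q = √((δw/w)² + (-1·δr/r)² + (-1·δc/c)²) = √(0.00644 + 0.000172 + 0.00806) = 0.121
Q = 0.000482, so δQ = 0.121 × 0.000482 = 5.84e-05.

5.84e-05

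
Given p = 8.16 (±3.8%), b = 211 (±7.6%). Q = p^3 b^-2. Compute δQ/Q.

0.190

Q is a product of powers, so relative uncertainties combine in quadrature:
  (3·δp/p)² = (3×0.0380)² = 0.0130;  (-2·δb/b)² = (-2×0.0760)² = 0.0231
δQ/Q = √(0.0361) = 0.190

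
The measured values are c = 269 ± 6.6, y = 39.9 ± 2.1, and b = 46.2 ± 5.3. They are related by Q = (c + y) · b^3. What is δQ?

Let u = c + y = 309. δu = √(δc² + δy²) = √(43.6 + 4.41) = 6.93, so δu/u = 0.0224.
Q is then a monomial in u, b:
δQ/Q = √((δu/u)² + (3·δb/b)²) = √(0.000503 + 0.118) = 0.345
Q = 3.05e+07, so δQ = 0.345 × 3.05e+07 = 1.05e+07.

1.05e+07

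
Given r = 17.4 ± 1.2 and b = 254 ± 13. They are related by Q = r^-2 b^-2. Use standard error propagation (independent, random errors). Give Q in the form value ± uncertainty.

(5.12 ± 0.879) × 10^-8

Q is a product of powers, so relative uncertainties combine in quadrature:
  (-2·δr/r)² = (-2×0.0690)² = 0.0190;  (-2·δb/b)² = (-2×0.0512)² = 0.0105
δQ/Q = √(0.0295) = 0.172
Q = 5.12e-08, so δQ = 0.172 × 5.12e-08 = 8.79e-09.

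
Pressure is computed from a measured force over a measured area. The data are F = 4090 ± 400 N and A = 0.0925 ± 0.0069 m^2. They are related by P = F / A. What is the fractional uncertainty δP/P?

For a monomial P ∝ F, A^-1, fractional errors add in quadrature:
  (1·δF/F)² = (1×0.0978)² = 0.00956;  (-1·δA/A)² = (-1×0.0746)² = 0.00556
δP/P = √(0.0151) = 0.123

0.123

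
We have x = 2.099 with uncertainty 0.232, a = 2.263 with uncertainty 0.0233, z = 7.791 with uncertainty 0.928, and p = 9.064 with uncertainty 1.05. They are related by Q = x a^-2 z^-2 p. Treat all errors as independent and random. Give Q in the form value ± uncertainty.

Products/powers → add relative errors in quadrature, weighted by exponent:
  (1·δx/x)² = (1×0.111)² = 0.0122;  (-2·δa/a)² = (-2×0.0103)² = 0.000424;  (-2·δz/z)² = (-2×0.119)² = 0.0568;  (1·δp/p)² = (1×0.116)² = 0.0134
δQ/Q = √(0.0828) = 0.288
Q = 0.06120, so δQ = 0.288 × 0.06120 = 0.0176.

0.06120 ± 0.0176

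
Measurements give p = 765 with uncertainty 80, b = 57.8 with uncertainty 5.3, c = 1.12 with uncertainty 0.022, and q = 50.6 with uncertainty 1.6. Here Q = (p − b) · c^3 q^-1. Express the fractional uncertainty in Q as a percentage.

13.2%

Let u = p − b = 707. δu = √(δp² + δb²) = √(6400 + 28.1) = 80.2, so δu/u = 0.113.
Q is then a monomial in u, c, q:
δQ/Q = √((δu/u)² + (3·δc/c)² + (-1·δq/q)²) = √(0.0129 + 0.00347 + 0.001000) = 0.132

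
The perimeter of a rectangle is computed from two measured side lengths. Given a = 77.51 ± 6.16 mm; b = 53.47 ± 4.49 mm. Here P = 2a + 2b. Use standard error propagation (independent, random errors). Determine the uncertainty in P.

15.2 mm

Each term contributes (cᵢ δxᵢ)² to (δP)²:
  (2·δa)² = 152;  (2·δb)² = 80.6
δP = √(232) = 15.2 mm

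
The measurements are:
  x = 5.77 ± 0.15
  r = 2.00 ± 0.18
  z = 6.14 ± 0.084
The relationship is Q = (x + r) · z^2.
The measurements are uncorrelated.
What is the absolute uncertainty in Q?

11.9

Let u = x + r = 7.77. δu = √(δx² + δr²) = √(0.0225 + 0.0324) = 0.234, so δu/u = 0.0302.
Q is then a monomial in u, z:
δQ/Q = √((δu/u)² + (2·δz/z)²) = √(0.000909 + 0.000749) = 0.0407
Q = 293, so δQ = 0.0407 × 293 = 11.9.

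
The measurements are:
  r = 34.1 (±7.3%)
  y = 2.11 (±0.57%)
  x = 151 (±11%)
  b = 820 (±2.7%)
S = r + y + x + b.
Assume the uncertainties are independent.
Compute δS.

Sums and differences: (δS)² = Σ (cᵢ δxᵢ)².
  (δr)² = 6.20;  (δy)² = 0.000145;  (δx)² = 276;  (δb)² = 490
δS = √(772) = 27.8

27.8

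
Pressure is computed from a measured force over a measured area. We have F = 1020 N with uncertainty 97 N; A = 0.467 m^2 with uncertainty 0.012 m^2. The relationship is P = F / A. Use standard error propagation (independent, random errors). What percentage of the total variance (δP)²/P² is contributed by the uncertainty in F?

93.2%

(δP/P)² = (1·δF/F)² + (-1·δA/A)²
  F term: (1×0.0951)² = 0.00904
  A term: (-1×0.0257)² = 0.000660
Total = 0.00970. Share from F = 0.00904/0.00970 = 0.932.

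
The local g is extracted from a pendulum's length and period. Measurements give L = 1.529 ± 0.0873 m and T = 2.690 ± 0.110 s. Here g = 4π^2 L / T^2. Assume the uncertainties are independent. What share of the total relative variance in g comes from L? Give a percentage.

(δg/g)² = (1·δL/L)² + (-2·δT/T)²
  L term: (1×0.0571)² = 0.00326
  T term: (-2×0.0409)² = 0.00669
Total = 0.00995. Share from L = 0.00326/0.00995 = 0.328.

32.8%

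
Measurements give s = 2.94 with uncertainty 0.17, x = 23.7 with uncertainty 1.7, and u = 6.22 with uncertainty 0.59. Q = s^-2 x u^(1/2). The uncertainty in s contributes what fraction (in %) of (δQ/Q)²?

(δQ/Q)² = (-2·δs/s)² + (1·δx/x)² + (½·δu/u)²
  s term: (-2×0.0578)² = 0.0134
  x term: (1×0.0717)² = 0.00515
  u term: (0.5×0.0949)² = 0.00225
Total = 0.0208. Share from s = 0.0134/0.0208 = 0.644.

64.4%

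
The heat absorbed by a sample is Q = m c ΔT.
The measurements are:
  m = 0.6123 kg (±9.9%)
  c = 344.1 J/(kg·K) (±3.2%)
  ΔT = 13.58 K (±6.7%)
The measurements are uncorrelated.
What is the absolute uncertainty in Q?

Relative error in a monomial: (δQ/Q)² = Σ (nᵢ · δxᵢ/xᵢ)².
  (1·δm/m)² = (1×0.0990)² = 0.00980;  (1·δc/c)² = (1×0.0320)² = 0.00102;  (1·δΔT/ΔT)² = (1×0.0670)² = 0.00449
δQ/Q = √(0.0153) = 0.124
Q = 2861 J, so δQ = 0.124 × 2861 = 354 J.

354 J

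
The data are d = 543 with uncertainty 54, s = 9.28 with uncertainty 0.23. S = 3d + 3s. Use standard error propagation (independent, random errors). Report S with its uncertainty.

1660 ± 162

Absolute uncertainties add in quadrature for a linear combination:
  (3·δd)² = 26200;  (3·δs)² = 0.476
δS = √(26200) = 162
S = 1660.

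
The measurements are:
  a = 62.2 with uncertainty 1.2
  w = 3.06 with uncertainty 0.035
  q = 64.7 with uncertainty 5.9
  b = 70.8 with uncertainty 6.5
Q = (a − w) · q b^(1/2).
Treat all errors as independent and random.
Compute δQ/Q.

0.104

Let u = a − w = 59.1. δu = √(δa² + δw²) = √(1.44 + 0.00123) = 1.20, so δu/u = 0.0203.
Q is then a monomial in u, q, b:
δQ/Q = √((δu/u)² + (1·δq/q)² + (½·δb/b)²) = √(0.000412 + 0.00832 + 0.00211) = 0.104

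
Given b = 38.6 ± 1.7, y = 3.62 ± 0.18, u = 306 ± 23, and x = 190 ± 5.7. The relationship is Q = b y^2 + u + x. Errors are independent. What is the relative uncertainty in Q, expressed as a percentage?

5.98%

Let p = b·y^2 = 506. δp/p = √((1·δb/b)² + (2·δy/y)²) = √(0.00194 + 0.00989) = 0.109, so δp = 55.0.
Q = p + u + x: δQ = √(δp² + δu² + δx²) = √(3030 + 529 + 32.5) = 59.9
Q = 1000, so δQ/Q = 59.9/1000 = 0.0598.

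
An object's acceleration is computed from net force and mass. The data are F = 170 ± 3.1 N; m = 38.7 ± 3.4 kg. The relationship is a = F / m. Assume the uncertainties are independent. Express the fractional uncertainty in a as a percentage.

For a monomial a ∝ F, m^-1, fractional errors add in quadrature:
  (1·δF/F)² = (1×0.0182)² = 0.000333;  (-1·δm/m)² = (-1×0.0879)² = 0.00772
δa/a = √(0.00805) = 0.0897

8.97%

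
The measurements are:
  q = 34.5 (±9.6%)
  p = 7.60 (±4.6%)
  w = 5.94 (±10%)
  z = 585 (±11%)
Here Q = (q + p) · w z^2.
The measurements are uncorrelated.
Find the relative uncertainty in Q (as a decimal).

0.254

Let u = q + p = 42.1. δu = √(δq² + δp²) = √(11.0 + 0.122) = 3.33, so δu/u = 0.0791.
Q is then a monomial in u, w, z:
δQ/Q = √((δu/u)² + (1·δw/w)² + (2·δz/z)²) = √(0.00626 + 0.0100 + 0.0484) = 0.254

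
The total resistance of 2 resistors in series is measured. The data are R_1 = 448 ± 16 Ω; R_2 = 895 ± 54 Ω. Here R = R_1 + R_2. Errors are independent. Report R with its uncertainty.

1340 ± 56.3 Ω

Each term contributes (cᵢ δxᵢ)² to (δR)²:
  (δR_1)² = 256;  (δR_2)² = 2920
δR = √(3170) = 56.3 Ω
R = 1340 Ω.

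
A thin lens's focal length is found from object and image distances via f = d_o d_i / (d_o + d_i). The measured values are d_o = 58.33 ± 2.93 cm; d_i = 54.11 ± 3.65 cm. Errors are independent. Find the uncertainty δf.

1.19 cm

∂f/∂d_o = (d_i/(d_o+d_i))² = 0.232;  ∂f/∂d_i = (d_o/(d_o+d_i))² = 0.269
δf = √((∂f/∂d_o · δd_o)² + (∂f/∂d_i · δd_i)²) = √(0.460 + 0.965) = 1.19 cm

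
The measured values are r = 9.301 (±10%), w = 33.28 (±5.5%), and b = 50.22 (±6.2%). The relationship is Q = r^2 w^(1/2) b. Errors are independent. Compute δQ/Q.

0.211

Relative error in a monomial: (δQ/Q)² = Σ (nᵢ · δxᵢ/xᵢ)².
  (2·δr/r)² = (2×0.100)² = 0.0400;  (½·δw/w)² = (0.5×0.0550)² = 0.000756;  (1·δb/b)² = (1×0.0620)² = 0.00384
δQ/Q = √(0.0446) = 0.211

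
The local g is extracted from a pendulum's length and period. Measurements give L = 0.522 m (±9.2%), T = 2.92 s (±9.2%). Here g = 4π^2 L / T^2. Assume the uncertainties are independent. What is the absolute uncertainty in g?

g is a product of powers, so relative uncertainties combine in quadrature:
  (1·δL/L)² = (1×0.0920)² = 0.00846;  (-2·δT/T)² = (-2×0.0920)² = 0.0339
δg/g = √(0.0423) = 0.206
g = 2.42 m/s^2, so δg = 0.206 × 2.42 = 0.497 m/s^2.

0.497 m/s^2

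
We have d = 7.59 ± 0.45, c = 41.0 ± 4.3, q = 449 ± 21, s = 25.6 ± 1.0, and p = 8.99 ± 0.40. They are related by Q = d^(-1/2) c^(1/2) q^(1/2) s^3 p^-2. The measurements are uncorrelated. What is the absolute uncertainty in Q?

Q is a product of powers, so relative uncertainties combine in quadrature:
  (−½·δd/d)² = (-0.5×0.0593)² = 0.000879;  (½·δc/c)² = (0.5×0.105)² = 0.00275;  (½·δq/q)² = (0.5×0.0468)² = 0.000547;  (3·δs/s)² = (3×0.0391)² = 0.0137;  (-2·δp/p)² = (-2×0.0445)² = 0.00792
δQ/Q = √(0.0258) = 0.161
Q = 10200, so δQ = 0.161 × 10200 = 1640.

1640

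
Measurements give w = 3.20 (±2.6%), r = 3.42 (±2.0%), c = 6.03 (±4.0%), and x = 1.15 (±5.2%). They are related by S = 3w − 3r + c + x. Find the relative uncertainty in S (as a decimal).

Each term contributes (cᵢ δxᵢ)² to (δS)²:
  (3·δw)² = 0.0623;  (3·δr)² = 0.0421;  (δc)² = 0.0582;  (δx)² = 0.00358
δS = √(0.166) = 0.408
S = 6.52, so δS/S = 0.408/6.52 = 0.0625.

0.0625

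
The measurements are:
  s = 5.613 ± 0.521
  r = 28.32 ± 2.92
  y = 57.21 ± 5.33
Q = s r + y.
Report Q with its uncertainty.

Let p = s·r = 159.0. δp/p = √((1·δs/s)² + (1·δr/r)²) = √(0.00862 + 0.0106) = 0.139, so δp = 22.1.
Q = p + y: δQ = √(δp² + δy²) = √(486 + 28.4) = 22.7
Q = 216.2.

216.2 ± 22.7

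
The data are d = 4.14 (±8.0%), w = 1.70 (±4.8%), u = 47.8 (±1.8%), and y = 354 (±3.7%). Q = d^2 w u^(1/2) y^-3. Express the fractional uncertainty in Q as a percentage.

20.1%

For a monomial Q ∝ d^2, w, u^(1/2), y^-3, fractional errors add in quadrature:
  (2·δd/d)² = (2×0.0800)² = 0.0256;  (1·δw/w)² = (1×0.0480)² = 0.00230;  (½·δu/u)² = (0.5×0.0180)² = 8.1e-05;  (-3·δy/y)² = (-3×0.0370)² = 0.0123
δQ/Q = √(0.0403) = 0.201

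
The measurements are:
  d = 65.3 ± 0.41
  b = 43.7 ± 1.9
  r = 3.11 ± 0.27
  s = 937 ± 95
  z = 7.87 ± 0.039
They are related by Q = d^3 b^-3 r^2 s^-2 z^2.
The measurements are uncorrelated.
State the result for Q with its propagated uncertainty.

Q is a product of powers, so relative uncertainties combine in quadrature:
  (3·δd/d)² = (3×0.00628)² = 0.000355;  (-3·δb/b)² = (-3×0.0435)² = 0.0170;  (2·δr/r)² = (2×0.0868)² = 0.0301;  (-2·δs/s)² = (-2×0.101)² = 0.0411;  (2·δz/z)² = (2×0.00496)² = 9.82e-05
δQ/Q = √(0.0887) = 0.298
Q = 0.00228, so δQ = 0.298 × 0.00228 = 0.000678.

0.00228 ± 0.000678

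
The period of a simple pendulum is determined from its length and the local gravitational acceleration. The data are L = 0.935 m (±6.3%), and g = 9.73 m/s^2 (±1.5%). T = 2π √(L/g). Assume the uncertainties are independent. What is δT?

0.0631 s

Products/powers → add relative errors in quadrature, weighted by exponent:
  (½·δL/L)² = (0.5×0.0630)² = 0.000992;  (−½·δg/g)² = (-0.5×0.0150)² = 5.62e-05
δT/T = √(0.00105) = 0.0324
T = 1.95 s, so δT = 0.0324 × 1.95 = 0.0631 s.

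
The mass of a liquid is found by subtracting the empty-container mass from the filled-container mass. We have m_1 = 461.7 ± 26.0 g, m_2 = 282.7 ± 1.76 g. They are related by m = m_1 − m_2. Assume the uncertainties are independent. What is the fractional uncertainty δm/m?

Sums and differences: (δm)² = Σ (cᵢ δxᵢ)².
  (δm_1)² = 676;  (δm_2)² = 3.10
δm = √(679) = 26.1 g
m = 179.0 g, so δm/m = 26.1/179.0 = 0.146.

0.146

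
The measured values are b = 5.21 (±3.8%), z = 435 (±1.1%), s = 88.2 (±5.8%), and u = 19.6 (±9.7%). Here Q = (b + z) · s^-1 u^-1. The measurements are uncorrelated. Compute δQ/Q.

Let w = b + z = 440. δw = √(δb² + δz²) = √(0.0392 + 22.9) = 4.79, so δw/w = 0.0109.
Q is then a monomial in w, s, u:
δQ/Q = √((δw/w)² + (-1·δs/s)² + (-1·δu/u)²) = √(0.000118 + 0.00336 + 0.00941) = 0.114

0.114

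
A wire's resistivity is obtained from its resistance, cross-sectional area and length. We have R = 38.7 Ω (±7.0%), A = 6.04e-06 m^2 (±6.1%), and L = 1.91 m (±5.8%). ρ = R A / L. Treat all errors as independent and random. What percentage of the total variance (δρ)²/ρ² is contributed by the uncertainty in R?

40.9%

(δρ/ρ)² = (1·δR/R)² + (1·δA/A)² + (-1·δL/L)²
  R term: (1×0.0700)² = 0.00490
  A term: (1×0.0610)² = 0.00372
  L term: (-1×0.0580)² = 0.00336
Total = 0.0120. Share from R = 0.00490/0.0120 = 0.409.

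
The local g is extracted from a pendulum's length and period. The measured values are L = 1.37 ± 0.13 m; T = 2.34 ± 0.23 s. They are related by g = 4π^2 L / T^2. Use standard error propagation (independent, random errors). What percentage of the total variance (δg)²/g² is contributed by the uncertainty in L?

18.9%

(δg/g)² = (1·δL/L)² + (-2·δT/T)²
  L term: (1×0.0949)² = 0.00900
  T term: (-2×0.0983)² = 0.0386
Total = 0.0476. Share from L = 0.00900/0.0476 = 0.189.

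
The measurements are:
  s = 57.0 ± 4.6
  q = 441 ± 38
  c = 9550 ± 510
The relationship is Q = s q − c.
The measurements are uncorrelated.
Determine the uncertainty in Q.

Let p = s·q = 25100. δp/p = √((1·δs/s)² + (1·δq/q)²) = √(0.00651 + 0.00742) = 0.118, so δp = 2970.
Q = p − c: δQ = √(δp² + δc²) = √(8.81e+06 + 2.6e+05) = 3010

3010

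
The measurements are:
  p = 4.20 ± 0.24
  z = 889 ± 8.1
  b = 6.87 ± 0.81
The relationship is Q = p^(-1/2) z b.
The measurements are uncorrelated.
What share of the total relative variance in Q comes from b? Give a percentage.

(δQ/Q)² = (−½·δp/p)² + (1·δz/z)² + (1·δb/b)²
  p term: (-0.5×0.0571)² = 0.000816
  z term: (1×0.00911)² = 8.3e-05
  b term: (1×0.118)² = 0.0139
Total = 0.0148. Share from b = 0.0139/0.0148 = 0.939.

93.9%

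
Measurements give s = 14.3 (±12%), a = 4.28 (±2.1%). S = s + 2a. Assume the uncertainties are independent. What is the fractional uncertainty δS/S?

0.0755

For a sum/difference, combine absolute errors in quadrature:
  (δs)² = 2.94;  (2·δa)² = 0.0323
δS = √(2.98) = 1.73
S = 22.9, so δS/S = 1.73/22.9 = 0.0755.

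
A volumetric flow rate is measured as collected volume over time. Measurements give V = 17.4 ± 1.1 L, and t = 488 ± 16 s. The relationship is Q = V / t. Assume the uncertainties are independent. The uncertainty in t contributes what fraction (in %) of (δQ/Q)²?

21.2%

(δQ/Q)² = (1·δV/V)² + (-1·δt/t)²
  V term: (1×0.0632)² = 0.00400
  t term: (-1×0.0328)² = 0.00107
Total = 0.00507. Share from t = 0.00107/0.00507 = 0.212.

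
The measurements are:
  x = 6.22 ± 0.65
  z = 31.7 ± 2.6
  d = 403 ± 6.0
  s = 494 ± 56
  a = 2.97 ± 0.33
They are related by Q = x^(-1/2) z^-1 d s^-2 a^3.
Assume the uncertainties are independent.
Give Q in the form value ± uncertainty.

0.000547 ± 0.000227

Q is a product of powers, so relative uncertainties combine in quadrature:
  (−½·δx/x)² = (-0.5×0.105)² = 0.00273;  (-1·δz/z)² = (-1×0.0820)² = 0.00673;  (1·δd/d)² = (1×0.0149)² = 0.000222;  (-2·δs/s)² = (-2×0.113)² = 0.0514;  (3·δa/a)² = (3×0.111)² = 0.111
δQ/Q = √(0.172) = 0.415
Q = 0.000547, so δQ = 0.415 × 0.000547 = 0.000227.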